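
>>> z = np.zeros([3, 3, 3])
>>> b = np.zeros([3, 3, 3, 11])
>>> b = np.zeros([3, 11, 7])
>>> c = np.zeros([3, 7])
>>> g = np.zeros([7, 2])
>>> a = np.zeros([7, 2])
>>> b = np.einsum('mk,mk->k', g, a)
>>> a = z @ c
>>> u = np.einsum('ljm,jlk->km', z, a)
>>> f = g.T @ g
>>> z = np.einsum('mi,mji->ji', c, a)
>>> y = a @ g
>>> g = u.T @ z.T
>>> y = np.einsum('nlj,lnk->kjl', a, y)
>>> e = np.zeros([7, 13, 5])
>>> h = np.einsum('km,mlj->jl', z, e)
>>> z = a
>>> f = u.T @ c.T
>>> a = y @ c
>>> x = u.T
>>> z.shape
(3, 3, 7)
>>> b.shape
(2,)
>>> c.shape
(3, 7)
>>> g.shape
(3, 3)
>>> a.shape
(2, 7, 7)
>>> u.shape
(7, 3)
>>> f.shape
(3, 3)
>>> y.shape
(2, 7, 3)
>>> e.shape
(7, 13, 5)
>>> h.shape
(5, 13)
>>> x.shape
(3, 7)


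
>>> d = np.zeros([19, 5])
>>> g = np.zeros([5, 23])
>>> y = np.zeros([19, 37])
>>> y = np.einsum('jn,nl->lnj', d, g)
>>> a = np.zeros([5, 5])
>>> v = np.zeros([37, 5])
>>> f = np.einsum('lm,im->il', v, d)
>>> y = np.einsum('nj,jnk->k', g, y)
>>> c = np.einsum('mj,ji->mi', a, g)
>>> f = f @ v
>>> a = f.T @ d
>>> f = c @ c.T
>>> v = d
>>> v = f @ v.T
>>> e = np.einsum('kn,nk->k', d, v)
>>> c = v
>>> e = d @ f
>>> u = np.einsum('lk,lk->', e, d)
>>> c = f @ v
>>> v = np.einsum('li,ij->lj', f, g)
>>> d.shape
(19, 5)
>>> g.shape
(5, 23)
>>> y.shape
(19,)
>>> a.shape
(5, 5)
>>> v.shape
(5, 23)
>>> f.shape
(5, 5)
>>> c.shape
(5, 19)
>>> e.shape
(19, 5)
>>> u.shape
()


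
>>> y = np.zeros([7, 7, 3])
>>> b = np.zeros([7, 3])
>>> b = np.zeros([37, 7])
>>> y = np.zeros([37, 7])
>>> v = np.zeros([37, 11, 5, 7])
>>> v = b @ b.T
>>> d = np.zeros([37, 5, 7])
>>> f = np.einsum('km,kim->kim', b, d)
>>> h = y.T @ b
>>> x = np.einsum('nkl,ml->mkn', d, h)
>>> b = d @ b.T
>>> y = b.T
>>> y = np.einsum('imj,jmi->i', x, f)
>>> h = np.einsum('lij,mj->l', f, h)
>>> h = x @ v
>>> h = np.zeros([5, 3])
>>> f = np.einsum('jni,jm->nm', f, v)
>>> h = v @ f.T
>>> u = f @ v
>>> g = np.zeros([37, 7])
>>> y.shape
(7,)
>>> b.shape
(37, 5, 37)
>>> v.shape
(37, 37)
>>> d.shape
(37, 5, 7)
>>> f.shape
(5, 37)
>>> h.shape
(37, 5)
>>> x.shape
(7, 5, 37)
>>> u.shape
(5, 37)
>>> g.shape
(37, 7)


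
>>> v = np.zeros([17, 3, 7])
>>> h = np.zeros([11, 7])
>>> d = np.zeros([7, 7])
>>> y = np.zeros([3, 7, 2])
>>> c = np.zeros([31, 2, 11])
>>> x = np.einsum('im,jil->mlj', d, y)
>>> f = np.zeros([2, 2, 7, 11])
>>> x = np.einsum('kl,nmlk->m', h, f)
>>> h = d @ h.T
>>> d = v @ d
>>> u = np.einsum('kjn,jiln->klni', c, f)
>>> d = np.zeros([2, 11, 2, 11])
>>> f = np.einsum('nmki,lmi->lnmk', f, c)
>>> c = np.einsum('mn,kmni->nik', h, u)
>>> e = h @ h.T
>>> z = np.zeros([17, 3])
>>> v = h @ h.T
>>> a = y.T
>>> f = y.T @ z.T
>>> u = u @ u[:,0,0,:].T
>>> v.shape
(7, 7)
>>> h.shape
(7, 11)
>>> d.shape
(2, 11, 2, 11)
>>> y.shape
(3, 7, 2)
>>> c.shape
(11, 2, 31)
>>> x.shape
(2,)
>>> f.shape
(2, 7, 17)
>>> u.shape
(31, 7, 11, 31)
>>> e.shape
(7, 7)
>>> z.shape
(17, 3)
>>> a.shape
(2, 7, 3)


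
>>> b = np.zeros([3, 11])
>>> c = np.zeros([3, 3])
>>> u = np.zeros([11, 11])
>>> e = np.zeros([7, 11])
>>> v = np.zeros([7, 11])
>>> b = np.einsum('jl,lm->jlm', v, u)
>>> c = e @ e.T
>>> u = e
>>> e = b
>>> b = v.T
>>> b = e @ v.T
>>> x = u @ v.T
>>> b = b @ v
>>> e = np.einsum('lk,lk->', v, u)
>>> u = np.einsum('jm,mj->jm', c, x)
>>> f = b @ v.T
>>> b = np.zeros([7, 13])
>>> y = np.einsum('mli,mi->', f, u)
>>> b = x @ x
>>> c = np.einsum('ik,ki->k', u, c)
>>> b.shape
(7, 7)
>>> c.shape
(7,)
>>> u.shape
(7, 7)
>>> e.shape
()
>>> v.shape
(7, 11)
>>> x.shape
(7, 7)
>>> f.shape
(7, 11, 7)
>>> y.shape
()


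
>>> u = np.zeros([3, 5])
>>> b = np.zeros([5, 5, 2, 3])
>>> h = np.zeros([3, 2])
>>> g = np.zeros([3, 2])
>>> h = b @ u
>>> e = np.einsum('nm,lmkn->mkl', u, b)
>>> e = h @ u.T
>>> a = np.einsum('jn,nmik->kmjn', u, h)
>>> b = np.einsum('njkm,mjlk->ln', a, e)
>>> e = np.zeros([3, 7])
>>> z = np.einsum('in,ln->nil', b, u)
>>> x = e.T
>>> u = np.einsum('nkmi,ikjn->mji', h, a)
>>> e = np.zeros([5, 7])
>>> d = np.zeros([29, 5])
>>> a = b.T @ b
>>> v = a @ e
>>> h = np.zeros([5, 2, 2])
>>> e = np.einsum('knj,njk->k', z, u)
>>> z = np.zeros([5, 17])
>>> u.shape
(2, 3, 5)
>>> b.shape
(2, 5)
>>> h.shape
(5, 2, 2)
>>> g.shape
(3, 2)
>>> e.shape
(5,)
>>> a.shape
(5, 5)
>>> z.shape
(5, 17)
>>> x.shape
(7, 3)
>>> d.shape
(29, 5)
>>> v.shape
(5, 7)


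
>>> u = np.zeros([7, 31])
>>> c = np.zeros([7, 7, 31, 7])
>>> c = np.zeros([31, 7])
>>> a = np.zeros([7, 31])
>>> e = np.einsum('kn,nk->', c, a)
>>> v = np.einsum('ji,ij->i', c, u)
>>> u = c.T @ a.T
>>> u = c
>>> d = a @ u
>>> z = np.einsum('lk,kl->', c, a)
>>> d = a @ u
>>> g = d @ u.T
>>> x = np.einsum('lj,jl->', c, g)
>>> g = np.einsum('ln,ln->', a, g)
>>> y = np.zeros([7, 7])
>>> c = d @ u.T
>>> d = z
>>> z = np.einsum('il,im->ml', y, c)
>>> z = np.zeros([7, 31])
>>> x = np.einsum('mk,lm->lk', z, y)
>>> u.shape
(31, 7)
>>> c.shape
(7, 31)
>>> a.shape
(7, 31)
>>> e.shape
()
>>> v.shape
(7,)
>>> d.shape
()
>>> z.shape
(7, 31)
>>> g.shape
()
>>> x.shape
(7, 31)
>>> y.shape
(7, 7)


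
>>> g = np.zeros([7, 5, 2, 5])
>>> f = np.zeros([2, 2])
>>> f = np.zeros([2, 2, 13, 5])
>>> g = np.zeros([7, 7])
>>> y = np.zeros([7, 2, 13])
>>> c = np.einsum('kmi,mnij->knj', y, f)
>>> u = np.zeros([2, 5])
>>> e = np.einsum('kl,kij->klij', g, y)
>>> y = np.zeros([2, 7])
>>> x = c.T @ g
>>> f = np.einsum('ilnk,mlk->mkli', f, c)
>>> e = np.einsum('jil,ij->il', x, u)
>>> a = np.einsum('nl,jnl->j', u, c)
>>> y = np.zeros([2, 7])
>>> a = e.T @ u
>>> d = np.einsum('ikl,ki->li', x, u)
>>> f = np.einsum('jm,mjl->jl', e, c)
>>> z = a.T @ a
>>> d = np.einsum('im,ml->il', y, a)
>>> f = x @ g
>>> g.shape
(7, 7)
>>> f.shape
(5, 2, 7)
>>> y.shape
(2, 7)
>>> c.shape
(7, 2, 5)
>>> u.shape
(2, 5)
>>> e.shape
(2, 7)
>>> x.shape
(5, 2, 7)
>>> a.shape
(7, 5)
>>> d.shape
(2, 5)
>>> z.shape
(5, 5)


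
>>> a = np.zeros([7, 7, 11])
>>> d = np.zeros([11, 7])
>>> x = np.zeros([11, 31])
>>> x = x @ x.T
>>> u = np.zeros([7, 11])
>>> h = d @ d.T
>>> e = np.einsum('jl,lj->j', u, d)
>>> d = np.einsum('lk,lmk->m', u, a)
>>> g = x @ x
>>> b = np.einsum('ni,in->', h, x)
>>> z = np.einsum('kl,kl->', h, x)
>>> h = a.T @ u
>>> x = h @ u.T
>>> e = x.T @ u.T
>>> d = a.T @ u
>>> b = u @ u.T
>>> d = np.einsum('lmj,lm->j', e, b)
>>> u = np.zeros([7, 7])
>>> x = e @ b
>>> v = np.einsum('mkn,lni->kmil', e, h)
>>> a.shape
(7, 7, 11)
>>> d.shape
(7,)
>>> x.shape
(7, 7, 7)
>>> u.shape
(7, 7)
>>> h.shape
(11, 7, 11)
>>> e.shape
(7, 7, 7)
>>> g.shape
(11, 11)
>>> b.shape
(7, 7)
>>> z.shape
()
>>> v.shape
(7, 7, 11, 11)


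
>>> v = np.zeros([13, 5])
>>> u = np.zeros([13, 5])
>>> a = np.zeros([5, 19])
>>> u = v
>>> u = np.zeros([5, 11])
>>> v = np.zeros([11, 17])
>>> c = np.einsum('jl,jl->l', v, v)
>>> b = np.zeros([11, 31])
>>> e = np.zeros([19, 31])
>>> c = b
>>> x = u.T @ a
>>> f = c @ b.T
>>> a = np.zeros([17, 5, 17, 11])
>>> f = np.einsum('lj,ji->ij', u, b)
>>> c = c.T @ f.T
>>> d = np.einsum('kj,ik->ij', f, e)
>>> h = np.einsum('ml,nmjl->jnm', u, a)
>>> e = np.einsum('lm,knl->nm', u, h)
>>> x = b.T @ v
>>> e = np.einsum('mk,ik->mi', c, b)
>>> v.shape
(11, 17)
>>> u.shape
(5, 11)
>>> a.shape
(17, 5, 17, 11)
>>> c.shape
(31, 31)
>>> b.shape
(11, 31)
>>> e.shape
(31, 11)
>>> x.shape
(31, 17)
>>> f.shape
(31, 11)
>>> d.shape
(19, 11)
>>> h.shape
(17, 17, 5)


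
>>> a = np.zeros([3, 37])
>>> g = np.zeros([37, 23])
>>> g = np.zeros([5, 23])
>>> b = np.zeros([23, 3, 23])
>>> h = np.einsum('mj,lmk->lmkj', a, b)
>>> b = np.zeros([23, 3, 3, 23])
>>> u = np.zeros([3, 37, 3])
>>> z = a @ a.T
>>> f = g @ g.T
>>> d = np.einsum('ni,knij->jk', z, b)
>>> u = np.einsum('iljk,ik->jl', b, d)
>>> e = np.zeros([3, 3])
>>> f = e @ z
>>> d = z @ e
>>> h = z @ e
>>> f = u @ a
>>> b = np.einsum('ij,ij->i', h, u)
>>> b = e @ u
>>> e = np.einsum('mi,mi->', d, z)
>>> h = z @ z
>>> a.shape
(3, 37)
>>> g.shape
(5, 23)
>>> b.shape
(3, 3)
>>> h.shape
(3, 3)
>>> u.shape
(3, 3)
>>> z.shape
(3, 3)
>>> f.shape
(3, 37)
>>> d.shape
(3, 3)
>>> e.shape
()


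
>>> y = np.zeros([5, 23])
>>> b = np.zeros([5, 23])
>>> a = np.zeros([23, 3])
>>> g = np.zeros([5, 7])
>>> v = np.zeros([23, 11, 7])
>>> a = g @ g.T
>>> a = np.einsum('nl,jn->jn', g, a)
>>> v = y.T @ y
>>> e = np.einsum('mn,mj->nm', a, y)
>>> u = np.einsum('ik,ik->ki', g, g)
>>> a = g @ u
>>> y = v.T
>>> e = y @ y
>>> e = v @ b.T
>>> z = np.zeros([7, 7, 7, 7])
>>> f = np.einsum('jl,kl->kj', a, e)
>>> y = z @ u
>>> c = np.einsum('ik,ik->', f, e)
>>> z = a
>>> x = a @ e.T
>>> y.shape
(7, 7, 7, 5)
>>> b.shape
(5, 23)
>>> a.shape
(5, 5)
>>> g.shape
(5, 7)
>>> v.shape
(23, 23)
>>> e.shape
(23, 5)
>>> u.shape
(7, 5)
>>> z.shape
(5, 5)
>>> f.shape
(23, 5)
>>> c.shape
()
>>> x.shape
(5, 23)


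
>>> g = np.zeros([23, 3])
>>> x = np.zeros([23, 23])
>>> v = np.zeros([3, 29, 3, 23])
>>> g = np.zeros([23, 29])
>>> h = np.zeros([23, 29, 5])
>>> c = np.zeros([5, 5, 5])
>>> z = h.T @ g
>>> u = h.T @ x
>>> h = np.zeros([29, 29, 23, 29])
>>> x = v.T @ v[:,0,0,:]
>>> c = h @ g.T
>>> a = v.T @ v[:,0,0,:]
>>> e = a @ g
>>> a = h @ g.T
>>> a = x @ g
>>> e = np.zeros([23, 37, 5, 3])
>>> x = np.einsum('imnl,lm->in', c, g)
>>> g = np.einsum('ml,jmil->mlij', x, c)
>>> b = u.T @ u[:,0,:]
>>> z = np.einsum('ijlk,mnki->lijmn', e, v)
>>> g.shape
(29, 23, 23, 29)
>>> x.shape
(29, 23)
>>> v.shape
(3, 29, 3, 23)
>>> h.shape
(29, 29, 23, 29)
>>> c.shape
(29, 29, 23, 23)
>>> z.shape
(5, 23, 37, 3, 29)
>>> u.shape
(5, 29, 23)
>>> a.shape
(23, 3, 29, 29)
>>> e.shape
(23, 37, 5, 3)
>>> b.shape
(23, 29, 23)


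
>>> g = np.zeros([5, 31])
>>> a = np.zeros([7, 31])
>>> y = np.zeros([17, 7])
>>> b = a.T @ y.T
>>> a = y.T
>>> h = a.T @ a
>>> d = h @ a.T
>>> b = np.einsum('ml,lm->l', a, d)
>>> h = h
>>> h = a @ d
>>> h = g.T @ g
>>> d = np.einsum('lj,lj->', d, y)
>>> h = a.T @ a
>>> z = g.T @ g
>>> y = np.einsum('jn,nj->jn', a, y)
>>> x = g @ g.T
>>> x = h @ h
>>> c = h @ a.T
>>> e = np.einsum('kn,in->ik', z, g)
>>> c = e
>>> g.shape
(5, 31)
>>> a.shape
(7, 17)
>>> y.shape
(7, 17)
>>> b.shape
(17,)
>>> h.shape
(17, 17)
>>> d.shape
()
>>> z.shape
(31, 31)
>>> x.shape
(17, 17)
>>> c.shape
(5, 31)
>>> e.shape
(5, 31)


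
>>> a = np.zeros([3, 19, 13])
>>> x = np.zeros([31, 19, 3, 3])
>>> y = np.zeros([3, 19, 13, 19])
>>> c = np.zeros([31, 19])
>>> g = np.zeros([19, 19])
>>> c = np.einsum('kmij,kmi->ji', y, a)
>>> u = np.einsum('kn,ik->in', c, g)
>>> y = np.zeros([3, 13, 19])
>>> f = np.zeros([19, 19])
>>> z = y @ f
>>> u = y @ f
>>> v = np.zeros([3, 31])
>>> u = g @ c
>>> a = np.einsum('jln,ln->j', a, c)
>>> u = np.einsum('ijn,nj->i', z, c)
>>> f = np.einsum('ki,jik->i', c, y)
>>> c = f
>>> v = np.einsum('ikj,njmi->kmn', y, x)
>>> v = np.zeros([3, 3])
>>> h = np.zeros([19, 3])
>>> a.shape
(3,)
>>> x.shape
(31, 19, 3, 3)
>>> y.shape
(3, 13, 19)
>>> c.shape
(13,)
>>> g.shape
(19, 19)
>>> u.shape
(3,)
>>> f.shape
(13,)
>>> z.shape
(3, 13, 19)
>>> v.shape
(3, 3)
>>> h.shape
(19, 3)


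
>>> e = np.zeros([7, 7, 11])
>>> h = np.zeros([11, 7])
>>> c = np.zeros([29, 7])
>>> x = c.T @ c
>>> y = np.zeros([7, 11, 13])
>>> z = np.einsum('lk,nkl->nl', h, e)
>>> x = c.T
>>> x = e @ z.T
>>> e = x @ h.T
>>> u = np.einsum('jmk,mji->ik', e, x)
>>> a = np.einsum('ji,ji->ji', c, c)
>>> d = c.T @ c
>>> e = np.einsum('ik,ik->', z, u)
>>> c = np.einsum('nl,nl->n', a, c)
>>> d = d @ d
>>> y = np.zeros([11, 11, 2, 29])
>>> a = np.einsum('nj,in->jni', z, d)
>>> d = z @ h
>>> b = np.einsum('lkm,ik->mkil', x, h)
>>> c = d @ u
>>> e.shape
()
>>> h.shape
(11, 7)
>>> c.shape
(7, 11)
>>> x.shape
(7, 7, 7)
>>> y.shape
(11, 11, 2, 29)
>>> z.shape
(7, 11)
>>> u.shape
(7, 11)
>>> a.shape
(11, 7, 7)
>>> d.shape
(7, 7)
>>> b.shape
(7, 7, 11, 7)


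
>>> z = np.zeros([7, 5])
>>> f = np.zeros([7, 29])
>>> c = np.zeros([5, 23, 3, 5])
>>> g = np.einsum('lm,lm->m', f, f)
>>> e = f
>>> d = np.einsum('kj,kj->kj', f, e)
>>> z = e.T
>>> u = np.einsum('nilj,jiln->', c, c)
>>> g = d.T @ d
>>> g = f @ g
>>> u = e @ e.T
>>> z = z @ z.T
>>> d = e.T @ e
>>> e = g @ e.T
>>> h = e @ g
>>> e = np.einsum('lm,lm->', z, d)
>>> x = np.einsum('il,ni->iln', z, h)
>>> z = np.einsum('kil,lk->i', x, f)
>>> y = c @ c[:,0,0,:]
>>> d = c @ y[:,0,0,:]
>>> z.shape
(29,)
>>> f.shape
(7, 29)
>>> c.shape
(5, 23, 3, 5)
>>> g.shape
(7, 29)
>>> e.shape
()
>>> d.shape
(5, 23, 3, 5)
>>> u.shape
(7, 7)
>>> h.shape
(7, 29)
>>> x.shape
(29, 29, 7)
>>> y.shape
(5, 23, 3, 5)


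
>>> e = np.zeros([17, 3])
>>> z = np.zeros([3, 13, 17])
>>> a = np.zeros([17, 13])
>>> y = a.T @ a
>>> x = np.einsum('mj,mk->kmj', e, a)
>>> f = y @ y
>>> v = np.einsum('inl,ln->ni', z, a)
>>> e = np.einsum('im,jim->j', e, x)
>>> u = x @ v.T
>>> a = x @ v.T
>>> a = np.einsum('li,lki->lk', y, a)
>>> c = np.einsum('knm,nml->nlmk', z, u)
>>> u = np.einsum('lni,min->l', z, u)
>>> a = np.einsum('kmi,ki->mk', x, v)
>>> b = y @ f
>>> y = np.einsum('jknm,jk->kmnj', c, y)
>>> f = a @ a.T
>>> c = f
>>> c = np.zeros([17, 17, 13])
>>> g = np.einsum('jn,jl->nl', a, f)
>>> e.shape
(13,)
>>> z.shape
(3, 13, 17)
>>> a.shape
(17, 13)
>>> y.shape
(13, 3, 17, 13)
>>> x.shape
(13, 17, 3)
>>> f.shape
(17, 17)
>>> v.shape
(13, 3)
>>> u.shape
(3,)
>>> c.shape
(17, 17, 13)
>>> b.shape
(13, 13)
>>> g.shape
(13, 17)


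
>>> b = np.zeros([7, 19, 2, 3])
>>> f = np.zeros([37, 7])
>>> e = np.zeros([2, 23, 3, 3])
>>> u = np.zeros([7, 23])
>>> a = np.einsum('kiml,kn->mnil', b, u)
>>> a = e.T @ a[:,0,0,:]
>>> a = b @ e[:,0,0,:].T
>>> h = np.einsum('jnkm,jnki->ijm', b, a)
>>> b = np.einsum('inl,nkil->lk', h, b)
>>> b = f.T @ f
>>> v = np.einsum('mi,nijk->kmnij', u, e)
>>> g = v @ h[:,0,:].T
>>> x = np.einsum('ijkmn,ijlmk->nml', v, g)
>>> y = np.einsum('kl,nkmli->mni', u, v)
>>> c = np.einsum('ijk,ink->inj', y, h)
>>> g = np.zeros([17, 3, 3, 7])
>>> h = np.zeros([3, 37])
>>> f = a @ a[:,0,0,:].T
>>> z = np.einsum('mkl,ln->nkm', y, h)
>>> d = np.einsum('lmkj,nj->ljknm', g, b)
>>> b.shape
(7, 7)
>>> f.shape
(7, 19, 2, 7)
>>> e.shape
(2, 23, 3, 3)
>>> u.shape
(7, 23)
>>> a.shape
(7, 19, 2, 2)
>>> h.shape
(3, 37)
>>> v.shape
(3, 7, 2, 23, 3)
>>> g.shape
(17, 3, 3, 7)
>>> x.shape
(3, 23, 2)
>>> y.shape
(2, 3, 3)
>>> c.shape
(2, 7, 3)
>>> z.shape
(37, 3, 2)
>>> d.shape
(17, 7, 3, 7, 3)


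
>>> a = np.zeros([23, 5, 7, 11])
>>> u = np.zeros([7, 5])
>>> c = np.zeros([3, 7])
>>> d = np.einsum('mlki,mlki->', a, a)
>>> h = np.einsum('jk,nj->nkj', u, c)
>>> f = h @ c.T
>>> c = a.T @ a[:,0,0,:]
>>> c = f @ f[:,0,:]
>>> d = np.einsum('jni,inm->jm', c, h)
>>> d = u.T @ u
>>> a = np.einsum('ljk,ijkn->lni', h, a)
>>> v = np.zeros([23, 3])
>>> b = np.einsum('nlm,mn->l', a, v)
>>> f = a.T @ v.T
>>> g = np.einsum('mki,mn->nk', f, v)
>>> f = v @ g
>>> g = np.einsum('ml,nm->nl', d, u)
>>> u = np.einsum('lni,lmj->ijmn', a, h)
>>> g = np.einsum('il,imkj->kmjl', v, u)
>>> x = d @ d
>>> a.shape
(3, 11, 23)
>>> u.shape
(23, 7, 5, 11)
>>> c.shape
(3, 5, 3)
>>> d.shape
(5, 5)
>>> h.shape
(3, 5, 7)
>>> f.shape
(23, 11)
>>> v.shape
(23, 3)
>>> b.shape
(11,)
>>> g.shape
(5, 7, 11, 3)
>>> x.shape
(5, 5)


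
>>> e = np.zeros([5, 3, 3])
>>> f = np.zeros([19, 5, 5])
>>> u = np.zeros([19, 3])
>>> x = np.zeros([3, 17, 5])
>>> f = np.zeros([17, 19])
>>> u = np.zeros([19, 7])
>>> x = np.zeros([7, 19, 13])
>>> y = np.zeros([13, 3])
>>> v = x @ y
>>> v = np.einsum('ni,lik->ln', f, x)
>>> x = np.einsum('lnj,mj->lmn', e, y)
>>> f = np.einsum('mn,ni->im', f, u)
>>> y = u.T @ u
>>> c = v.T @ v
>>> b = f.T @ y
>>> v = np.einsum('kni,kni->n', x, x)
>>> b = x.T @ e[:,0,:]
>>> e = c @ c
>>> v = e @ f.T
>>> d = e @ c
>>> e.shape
(17, 17)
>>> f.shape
(7, 17)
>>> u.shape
(19, 7)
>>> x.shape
(5, 13, 3)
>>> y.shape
(7, 7)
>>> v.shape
(17, 7)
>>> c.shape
(17, 17)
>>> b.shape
(3, 13, 3)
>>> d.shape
(17, 17)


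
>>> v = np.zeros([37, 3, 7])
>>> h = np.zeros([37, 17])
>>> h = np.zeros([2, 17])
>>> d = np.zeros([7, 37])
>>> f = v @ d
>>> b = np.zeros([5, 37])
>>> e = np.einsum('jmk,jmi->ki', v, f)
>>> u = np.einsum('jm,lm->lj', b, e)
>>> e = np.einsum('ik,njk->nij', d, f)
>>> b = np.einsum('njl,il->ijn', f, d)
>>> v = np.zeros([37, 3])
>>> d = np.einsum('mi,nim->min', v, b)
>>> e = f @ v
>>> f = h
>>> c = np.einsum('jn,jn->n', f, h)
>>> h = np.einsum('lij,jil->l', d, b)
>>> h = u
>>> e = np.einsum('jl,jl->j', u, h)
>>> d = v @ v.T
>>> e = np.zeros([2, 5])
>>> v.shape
(37, 3)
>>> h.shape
(7, 5)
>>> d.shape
(37, 37)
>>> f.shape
(2, 17)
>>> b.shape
(7, 3, 37)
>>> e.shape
(2, 5)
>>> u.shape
(7, 5)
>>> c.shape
(17,)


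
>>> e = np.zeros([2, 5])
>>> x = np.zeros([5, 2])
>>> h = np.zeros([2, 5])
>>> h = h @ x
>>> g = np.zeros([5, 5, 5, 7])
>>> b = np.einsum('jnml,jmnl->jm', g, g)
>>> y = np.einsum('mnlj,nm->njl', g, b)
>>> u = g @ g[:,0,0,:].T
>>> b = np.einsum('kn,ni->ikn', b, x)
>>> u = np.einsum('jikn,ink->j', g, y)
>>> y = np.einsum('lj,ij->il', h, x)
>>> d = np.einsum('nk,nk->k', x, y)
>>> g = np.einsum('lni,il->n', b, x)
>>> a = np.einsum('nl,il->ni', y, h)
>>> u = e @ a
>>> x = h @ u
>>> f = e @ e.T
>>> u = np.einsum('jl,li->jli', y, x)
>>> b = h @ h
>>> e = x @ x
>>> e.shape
(2, 2)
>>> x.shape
(2, 2)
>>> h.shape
(2, 2)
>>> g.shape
(5,)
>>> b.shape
(2, 2)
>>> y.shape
(5, 2)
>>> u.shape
(5, 2, 2)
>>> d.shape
(2,)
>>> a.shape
(5, 2)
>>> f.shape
(2, 2)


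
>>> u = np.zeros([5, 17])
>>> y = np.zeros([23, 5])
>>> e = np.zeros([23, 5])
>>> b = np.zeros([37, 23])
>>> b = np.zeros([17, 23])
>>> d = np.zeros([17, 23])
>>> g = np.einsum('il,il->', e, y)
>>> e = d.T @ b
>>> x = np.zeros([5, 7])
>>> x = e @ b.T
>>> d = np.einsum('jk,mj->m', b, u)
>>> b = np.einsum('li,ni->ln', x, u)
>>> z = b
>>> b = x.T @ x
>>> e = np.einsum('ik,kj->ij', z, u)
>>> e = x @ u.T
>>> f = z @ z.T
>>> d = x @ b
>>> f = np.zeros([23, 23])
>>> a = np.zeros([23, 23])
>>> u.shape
(5, 17)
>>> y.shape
(23, 5)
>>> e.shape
(23, 5)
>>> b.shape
(17, 17)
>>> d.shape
(23, 17)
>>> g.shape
()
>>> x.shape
(23, 17)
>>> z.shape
(23, 5)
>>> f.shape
(23, 23)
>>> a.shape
(23, 23)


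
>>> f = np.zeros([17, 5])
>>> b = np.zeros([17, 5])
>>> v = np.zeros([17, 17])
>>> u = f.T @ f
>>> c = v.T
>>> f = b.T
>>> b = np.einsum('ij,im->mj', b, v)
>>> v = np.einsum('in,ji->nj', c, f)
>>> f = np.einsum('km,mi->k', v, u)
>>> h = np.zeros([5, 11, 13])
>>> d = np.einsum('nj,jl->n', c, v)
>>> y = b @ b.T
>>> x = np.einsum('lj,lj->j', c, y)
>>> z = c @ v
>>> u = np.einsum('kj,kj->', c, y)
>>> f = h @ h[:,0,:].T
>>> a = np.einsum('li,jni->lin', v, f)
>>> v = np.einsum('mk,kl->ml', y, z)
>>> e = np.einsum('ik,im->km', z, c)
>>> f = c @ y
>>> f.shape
(17, 17)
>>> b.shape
(17, 5)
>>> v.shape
(17, 5)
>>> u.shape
()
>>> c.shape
(17, 17)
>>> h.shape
(5, 11, 13)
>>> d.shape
(17,)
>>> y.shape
(17, 17)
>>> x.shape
(17,)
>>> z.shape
(17, 5)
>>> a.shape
(17, 5, 11)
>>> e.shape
(5, 17)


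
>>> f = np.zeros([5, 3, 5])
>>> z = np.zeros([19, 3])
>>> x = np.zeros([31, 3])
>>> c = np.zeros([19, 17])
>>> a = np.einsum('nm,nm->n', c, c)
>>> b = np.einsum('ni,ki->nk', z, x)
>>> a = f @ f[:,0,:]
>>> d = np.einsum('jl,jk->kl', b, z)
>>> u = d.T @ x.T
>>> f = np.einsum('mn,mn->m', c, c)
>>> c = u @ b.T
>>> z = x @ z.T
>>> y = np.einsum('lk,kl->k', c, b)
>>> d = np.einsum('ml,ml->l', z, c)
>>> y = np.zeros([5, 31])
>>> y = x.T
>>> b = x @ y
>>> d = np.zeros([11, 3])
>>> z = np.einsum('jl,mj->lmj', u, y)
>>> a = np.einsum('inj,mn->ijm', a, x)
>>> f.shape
(19,)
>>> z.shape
(31, 3, 31)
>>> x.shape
(31, 3)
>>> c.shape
(31, 19)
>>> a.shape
(5, 5, 31)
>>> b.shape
(31, 31)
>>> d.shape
(11, 3)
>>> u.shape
(31, 31)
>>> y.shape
(3, 31)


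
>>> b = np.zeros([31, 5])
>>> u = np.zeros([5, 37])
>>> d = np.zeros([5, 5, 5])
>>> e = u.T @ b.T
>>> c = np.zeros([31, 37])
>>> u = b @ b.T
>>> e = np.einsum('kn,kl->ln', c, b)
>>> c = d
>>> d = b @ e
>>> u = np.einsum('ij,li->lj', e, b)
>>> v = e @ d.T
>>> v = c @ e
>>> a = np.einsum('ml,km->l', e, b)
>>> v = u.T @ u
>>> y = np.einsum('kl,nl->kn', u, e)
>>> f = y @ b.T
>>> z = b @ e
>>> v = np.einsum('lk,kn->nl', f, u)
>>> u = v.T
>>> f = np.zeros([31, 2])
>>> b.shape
(31, 5)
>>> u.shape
(31, 37)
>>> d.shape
(31, 37)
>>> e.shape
(5, 37)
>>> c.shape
(5, 5, 5)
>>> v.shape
(37, 31)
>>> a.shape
(37,)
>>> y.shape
(31, 5)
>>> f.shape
(31, 2)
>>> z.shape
(31, 37)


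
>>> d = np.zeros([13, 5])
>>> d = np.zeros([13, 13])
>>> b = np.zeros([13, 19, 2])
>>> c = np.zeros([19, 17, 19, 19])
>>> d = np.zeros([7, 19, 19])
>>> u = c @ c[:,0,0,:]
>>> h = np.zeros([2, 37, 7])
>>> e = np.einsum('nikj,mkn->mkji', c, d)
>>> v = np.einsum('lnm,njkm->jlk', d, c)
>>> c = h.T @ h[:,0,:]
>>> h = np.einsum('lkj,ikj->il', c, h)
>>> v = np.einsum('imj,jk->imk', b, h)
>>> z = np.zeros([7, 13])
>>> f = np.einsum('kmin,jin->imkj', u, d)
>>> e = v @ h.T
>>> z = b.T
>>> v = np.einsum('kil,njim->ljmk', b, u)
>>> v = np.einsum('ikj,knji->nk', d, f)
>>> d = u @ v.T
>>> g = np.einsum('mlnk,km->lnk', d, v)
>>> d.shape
(19, 17, 19, 17)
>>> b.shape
(13, 19, 2)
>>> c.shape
(7, 37, 7)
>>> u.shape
(19, 17, 19, 19)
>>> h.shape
(2, 7)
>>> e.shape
(13, 19, 2)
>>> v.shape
(17, 19)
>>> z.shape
(2, 19, 13)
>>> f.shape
(19, 17, 19, 7)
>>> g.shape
(17, 19, 17)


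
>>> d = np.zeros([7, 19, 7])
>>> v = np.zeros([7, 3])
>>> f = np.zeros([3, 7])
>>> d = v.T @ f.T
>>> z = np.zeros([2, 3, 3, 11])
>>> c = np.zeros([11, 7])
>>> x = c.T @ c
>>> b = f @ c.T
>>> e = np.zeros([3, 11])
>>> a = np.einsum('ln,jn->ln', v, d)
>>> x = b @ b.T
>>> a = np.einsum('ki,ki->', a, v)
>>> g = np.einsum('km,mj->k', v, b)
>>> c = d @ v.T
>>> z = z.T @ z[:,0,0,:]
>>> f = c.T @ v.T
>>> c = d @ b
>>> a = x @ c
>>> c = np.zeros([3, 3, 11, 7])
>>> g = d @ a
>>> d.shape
(3, 3)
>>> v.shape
(7, 3)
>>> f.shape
(7, 7)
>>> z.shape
(11, 3, 3, 11)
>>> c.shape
(3, 3, 11, 7)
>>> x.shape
(3, 3)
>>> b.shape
(3, 11)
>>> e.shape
(3, 11)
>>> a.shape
(3, 11)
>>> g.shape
(3, 11)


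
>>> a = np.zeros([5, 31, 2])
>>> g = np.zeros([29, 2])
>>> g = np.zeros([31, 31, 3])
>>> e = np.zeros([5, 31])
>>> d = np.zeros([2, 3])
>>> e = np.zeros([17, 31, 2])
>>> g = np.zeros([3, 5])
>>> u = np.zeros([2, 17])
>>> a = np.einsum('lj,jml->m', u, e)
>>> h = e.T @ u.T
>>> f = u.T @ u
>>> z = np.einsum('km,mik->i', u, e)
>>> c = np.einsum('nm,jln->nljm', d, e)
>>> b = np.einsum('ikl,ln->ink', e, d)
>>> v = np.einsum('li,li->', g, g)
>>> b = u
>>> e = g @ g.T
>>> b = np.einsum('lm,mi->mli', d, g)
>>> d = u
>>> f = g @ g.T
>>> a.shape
(31,)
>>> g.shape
(3, 5)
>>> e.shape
(3, 3)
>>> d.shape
(2, 17)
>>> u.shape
(2, 17)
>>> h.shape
(2, 31, 2)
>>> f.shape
(3, 3)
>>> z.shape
(31,)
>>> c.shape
(2, 31, 17, 3)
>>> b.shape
(3, 2, 5)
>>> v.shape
()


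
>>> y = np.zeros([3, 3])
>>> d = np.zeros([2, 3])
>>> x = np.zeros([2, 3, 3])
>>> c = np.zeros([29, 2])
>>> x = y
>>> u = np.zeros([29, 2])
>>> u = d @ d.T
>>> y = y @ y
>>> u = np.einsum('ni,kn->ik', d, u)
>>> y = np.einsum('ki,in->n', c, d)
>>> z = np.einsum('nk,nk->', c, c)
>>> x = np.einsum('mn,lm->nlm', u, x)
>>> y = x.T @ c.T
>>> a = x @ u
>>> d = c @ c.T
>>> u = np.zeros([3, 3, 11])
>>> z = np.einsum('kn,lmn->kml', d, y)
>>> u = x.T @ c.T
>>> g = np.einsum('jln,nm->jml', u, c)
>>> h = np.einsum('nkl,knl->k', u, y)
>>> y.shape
(3, 3, 29)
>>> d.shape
(29, 29)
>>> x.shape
(2, 3, 3)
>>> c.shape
(29, 2)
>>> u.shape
(3, 3, 29)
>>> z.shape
(29, 3, 3)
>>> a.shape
(2, 3, 2)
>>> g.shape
(3, 2, 3)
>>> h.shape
(3,)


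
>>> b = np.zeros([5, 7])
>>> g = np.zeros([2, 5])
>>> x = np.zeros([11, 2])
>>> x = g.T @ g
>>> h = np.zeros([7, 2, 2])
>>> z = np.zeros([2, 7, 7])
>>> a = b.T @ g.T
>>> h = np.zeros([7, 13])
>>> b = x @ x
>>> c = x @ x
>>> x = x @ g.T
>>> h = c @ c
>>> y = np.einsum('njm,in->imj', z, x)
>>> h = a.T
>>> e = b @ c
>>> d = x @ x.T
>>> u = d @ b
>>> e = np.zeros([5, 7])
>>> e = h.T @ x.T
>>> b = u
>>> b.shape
(5, 5)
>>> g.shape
(2, 5)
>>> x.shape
(5, 2)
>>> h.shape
(2, 7)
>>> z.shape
(2, 7, 7)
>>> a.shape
(7, 2)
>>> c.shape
(5, 5)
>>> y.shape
(5, 7, 7)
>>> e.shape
(7, 5)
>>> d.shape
(5, 5)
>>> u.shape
(5, 5)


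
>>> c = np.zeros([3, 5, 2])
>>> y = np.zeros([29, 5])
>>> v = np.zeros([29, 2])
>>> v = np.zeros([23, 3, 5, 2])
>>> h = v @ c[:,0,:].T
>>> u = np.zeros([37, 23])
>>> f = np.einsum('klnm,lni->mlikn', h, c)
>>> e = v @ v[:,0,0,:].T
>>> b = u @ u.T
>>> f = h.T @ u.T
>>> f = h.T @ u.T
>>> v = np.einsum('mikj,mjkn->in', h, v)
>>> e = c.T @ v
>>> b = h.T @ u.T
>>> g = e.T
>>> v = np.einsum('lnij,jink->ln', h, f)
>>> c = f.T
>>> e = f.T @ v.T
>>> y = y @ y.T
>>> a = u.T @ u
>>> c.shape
(37, 3, 5, 3)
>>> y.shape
(29, 29)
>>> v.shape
(23, 3)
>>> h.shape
(23, 3, 5, 3)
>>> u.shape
(37, 23)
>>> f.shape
(3, 5, 3, 37)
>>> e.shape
(37, 3, 5, 23)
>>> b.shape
(3, 5, 3, 37)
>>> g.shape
(2, 5, 2)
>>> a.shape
(23, 23)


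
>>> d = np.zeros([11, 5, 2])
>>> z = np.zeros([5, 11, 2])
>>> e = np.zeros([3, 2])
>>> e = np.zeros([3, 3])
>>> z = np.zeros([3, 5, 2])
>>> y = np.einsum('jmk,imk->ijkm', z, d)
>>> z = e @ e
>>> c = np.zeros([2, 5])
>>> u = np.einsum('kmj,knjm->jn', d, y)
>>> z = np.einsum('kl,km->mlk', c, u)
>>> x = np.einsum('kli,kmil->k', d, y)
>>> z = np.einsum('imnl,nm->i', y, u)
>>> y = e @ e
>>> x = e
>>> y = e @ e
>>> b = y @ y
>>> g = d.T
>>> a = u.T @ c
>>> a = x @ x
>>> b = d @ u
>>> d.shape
(11, 5, 2)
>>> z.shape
(11,)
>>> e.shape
(3, 3)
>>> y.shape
(3, 3)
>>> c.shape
(2, 5)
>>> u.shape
(2, 3)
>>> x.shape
(3, 3)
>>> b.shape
(11, 5, 3)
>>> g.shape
(2, 5, 11)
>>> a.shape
(3, 3)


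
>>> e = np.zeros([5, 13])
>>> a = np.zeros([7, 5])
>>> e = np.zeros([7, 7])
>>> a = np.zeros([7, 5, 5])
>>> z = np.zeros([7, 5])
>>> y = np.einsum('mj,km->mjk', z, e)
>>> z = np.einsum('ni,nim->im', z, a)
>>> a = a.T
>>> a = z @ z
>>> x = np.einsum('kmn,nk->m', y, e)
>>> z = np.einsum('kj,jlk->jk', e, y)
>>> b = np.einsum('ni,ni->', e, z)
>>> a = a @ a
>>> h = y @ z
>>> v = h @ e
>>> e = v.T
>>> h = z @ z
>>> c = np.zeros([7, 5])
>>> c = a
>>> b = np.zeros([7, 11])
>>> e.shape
(7, 5, 7)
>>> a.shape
(5, 5)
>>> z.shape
(7, 7)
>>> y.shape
(7, 5, 7)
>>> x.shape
(5,)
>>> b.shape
(7, 11)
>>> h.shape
(7, 7)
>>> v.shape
(7, 5, 7)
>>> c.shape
(5, 5)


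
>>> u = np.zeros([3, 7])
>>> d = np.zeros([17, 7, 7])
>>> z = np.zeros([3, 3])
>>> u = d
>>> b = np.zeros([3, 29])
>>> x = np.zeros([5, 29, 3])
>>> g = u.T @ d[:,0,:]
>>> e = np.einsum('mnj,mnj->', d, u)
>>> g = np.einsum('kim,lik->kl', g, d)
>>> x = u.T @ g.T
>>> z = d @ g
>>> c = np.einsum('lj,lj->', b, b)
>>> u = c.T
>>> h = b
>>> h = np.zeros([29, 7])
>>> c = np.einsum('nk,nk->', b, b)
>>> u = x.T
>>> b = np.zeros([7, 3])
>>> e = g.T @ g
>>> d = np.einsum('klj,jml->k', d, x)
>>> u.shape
(7, 7, 7)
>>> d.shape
(17,)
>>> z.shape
(17, 7, 17)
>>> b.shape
(7, 3)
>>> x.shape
(7, 7, 7)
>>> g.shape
(7, 17)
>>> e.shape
(17, 17)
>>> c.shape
()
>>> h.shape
(29, 7)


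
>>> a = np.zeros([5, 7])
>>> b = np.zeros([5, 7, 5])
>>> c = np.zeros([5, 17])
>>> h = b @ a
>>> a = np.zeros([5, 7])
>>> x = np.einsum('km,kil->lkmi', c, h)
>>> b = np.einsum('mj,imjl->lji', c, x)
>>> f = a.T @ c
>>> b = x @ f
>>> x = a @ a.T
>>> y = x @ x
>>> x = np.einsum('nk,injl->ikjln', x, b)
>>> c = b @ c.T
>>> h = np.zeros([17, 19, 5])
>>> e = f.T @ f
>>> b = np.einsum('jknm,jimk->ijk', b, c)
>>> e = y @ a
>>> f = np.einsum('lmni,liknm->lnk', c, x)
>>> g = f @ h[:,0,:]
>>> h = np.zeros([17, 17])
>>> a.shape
(5, 7)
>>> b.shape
(5, 7, 5)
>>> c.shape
(7, 5, 17, 5)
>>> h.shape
(17, 17)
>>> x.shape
(7, 5, 17, 17, 5)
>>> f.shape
(7, 17, 17)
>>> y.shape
(5, 5)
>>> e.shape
(5, 7)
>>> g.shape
(7, 17, 5)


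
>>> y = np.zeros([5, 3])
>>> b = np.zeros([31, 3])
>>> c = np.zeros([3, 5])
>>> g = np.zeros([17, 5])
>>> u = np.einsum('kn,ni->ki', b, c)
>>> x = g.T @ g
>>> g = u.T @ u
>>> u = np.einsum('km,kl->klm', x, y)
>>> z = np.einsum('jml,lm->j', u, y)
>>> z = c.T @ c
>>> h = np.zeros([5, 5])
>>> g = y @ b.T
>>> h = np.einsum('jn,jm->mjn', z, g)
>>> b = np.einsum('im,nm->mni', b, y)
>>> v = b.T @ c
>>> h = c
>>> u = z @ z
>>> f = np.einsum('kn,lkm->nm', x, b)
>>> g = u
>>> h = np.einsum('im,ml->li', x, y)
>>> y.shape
(5, 3)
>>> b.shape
(3, 5, 31)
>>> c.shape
(3, 5)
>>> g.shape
(5, 5)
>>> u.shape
(5, 5)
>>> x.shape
(5, 5)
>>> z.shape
(5, 5)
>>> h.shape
(3, 5)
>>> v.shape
(31, 5, 5)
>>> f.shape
(5, 31)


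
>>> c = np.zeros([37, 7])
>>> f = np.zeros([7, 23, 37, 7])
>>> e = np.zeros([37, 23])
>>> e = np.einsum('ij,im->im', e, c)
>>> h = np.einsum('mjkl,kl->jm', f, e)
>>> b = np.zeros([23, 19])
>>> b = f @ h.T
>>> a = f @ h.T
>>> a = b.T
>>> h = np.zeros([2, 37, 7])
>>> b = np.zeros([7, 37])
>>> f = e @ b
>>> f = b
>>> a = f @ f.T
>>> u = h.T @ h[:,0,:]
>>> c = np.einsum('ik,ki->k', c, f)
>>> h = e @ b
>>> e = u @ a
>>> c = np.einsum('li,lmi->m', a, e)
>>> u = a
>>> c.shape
(37,)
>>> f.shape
(7, 37)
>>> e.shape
(7, 37, 7)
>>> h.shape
(37, 37)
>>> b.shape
(7, 37)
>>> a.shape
(7, 7)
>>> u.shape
(7, 7)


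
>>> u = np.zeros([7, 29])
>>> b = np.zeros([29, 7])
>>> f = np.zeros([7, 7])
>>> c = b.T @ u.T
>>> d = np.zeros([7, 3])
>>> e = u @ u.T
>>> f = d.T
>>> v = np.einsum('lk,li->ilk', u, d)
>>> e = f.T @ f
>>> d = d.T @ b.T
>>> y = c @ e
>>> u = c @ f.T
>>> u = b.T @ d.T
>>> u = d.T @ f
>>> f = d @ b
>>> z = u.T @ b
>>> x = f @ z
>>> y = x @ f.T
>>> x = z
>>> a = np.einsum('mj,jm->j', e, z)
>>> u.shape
(29, 7)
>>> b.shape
(29, 7)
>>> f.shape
(3, 7)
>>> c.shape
(7, 7)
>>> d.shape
(3, 29)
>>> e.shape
(7, 7)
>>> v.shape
(3, 7, 29)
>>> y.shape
(3, 3)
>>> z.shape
(7, 7)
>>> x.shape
(7, 7)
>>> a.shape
(7,)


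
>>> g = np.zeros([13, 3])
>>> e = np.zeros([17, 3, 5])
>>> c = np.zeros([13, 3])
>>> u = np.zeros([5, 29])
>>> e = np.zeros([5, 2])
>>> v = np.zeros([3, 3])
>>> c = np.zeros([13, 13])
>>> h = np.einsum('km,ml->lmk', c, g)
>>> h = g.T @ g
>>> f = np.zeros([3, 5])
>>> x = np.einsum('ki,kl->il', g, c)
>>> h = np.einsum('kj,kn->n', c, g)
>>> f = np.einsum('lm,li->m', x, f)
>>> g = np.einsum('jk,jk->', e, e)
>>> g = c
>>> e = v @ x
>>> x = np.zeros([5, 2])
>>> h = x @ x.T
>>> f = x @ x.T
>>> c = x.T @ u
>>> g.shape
(13, 13)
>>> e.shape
(3, 13)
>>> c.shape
(2, 29)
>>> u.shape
(5, 29)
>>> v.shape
(3, 3)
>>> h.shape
(5, 5)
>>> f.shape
(5, 5)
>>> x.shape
(5, 2)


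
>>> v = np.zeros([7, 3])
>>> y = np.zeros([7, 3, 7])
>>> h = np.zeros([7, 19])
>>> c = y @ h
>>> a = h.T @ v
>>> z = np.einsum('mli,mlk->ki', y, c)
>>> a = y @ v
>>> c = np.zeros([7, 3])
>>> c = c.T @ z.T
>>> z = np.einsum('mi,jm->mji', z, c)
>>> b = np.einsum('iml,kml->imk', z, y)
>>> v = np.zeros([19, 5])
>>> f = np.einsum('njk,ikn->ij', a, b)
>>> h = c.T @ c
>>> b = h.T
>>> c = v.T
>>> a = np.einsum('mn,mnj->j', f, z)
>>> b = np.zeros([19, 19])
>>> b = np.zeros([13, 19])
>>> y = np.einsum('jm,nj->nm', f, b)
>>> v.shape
(19, 5)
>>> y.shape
(13, 3)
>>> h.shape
(19, 19)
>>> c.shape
(5, 19)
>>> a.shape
(7,)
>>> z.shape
(19, 3, 7)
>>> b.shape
(13, 19)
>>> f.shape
(19, 3)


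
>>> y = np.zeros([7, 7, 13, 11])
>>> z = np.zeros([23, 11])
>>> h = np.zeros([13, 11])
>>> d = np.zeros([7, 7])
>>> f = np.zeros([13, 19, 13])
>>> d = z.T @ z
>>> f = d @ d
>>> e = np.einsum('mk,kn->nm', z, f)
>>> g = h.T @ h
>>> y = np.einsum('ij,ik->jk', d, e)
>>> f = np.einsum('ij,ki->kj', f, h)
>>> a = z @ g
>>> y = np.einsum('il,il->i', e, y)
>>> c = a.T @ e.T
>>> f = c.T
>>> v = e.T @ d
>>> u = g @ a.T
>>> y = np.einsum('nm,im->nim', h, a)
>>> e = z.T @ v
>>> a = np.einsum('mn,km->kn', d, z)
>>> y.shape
(13, 23, 11)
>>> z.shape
(23, 11)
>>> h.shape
(13, 11)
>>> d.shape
(11, 11)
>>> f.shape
(11, 11)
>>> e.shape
(11, 11)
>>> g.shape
(11, 11)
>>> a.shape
(23, 11)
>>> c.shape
(11, 11)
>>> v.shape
(23, 11)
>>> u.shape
(11, 23)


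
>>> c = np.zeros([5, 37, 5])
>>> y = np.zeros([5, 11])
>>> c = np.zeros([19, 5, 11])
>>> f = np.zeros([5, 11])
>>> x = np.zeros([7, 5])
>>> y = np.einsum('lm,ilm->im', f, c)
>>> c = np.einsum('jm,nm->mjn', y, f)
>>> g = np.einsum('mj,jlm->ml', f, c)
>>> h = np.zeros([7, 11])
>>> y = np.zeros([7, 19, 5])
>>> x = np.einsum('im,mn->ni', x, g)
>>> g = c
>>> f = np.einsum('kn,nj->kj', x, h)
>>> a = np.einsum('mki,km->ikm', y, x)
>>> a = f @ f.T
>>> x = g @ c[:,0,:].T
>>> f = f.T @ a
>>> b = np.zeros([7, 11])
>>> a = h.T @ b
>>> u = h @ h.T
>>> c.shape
(11, 19, 5)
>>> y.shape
(7, 19, 5)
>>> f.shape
(11, 19)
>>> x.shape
(11, 19, 11)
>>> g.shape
(11, 19, 5)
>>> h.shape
(7, 11)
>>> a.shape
(11, 11)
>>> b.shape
(7, 11)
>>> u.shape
(7, 7)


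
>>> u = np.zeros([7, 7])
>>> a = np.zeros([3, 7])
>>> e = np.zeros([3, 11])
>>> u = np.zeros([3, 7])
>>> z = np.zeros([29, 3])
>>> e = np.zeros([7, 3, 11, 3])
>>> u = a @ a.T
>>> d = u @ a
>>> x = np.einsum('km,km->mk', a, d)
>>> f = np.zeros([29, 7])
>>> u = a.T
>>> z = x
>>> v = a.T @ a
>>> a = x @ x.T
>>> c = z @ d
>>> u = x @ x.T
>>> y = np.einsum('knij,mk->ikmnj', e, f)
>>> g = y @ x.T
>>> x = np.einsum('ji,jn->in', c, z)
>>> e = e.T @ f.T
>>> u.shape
(7, 7)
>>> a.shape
(7, 7)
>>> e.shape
(3, 11, 3, 29)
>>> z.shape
(7, 3)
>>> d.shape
(3, 7)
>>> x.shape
(7, 3)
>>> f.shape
(29, 7)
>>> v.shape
(7, 7)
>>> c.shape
(7, 7)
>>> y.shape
(11, 7, 29, 3, 3)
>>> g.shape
(11, 7, 29, 3, 7)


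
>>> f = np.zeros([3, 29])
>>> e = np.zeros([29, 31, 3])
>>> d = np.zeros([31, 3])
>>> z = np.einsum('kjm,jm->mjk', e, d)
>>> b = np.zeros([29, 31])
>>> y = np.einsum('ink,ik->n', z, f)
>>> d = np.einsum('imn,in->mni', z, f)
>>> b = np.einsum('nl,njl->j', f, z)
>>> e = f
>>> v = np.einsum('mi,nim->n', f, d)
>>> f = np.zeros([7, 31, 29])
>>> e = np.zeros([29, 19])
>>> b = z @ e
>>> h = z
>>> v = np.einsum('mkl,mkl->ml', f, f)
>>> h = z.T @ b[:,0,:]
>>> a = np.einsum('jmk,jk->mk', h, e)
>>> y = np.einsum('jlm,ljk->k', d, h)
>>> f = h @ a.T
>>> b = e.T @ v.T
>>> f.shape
(29, 31, 31)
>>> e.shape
(29, 19)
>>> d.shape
(31, 29, 3)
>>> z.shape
(3, 31, 29)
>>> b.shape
(19, 7)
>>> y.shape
(19,)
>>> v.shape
(7, 29)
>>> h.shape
(29, 31, 19)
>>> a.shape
(31, 19)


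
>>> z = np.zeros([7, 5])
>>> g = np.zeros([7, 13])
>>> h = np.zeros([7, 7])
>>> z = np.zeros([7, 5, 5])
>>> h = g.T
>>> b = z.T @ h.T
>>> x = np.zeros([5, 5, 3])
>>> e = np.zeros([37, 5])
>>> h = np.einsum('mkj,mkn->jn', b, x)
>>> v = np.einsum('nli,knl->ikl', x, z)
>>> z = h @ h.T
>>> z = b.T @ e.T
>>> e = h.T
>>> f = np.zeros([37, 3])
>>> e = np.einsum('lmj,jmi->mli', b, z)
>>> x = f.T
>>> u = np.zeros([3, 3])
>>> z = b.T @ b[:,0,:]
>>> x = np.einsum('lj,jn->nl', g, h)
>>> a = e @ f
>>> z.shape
(13, 5, 13)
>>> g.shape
(7, 13)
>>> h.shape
(13, 3)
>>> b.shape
(5, 5, 13)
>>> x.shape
(3, 7)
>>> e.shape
(5, 5, 37)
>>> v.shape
(3, 7, 5)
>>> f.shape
(37, 3)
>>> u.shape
(3, 3)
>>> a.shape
(5, 5, 3)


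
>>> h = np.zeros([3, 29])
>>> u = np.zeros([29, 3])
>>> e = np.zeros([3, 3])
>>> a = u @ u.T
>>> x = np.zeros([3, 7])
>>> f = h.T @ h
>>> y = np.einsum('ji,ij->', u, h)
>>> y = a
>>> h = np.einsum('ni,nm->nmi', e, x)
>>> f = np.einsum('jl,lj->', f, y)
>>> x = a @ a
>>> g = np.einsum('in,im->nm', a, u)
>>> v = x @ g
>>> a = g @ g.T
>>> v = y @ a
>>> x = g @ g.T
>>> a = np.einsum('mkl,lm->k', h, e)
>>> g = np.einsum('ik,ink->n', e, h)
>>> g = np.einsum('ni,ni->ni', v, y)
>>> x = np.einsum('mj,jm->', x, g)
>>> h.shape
(3, 7, 3)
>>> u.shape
(29, 3)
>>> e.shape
(3, 3)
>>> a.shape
(7,)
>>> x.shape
()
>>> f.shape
()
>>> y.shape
(29, 29)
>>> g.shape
(29, 29)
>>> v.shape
(29, 29)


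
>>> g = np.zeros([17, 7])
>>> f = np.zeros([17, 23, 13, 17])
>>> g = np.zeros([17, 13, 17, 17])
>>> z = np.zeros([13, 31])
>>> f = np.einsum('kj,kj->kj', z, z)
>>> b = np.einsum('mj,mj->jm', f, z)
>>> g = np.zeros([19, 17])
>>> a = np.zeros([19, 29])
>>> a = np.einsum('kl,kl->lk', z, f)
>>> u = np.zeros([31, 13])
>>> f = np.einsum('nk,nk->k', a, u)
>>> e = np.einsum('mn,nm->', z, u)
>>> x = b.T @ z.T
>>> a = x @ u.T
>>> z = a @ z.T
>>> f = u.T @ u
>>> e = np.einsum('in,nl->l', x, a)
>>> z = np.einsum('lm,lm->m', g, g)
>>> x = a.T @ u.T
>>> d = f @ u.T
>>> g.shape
(19, 17)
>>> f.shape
(13, 13)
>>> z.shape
(17,)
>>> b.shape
(31, 13)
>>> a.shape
(13, 31)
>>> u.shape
(31, 13)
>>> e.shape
(31,)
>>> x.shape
(31, 31)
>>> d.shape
(13, 31)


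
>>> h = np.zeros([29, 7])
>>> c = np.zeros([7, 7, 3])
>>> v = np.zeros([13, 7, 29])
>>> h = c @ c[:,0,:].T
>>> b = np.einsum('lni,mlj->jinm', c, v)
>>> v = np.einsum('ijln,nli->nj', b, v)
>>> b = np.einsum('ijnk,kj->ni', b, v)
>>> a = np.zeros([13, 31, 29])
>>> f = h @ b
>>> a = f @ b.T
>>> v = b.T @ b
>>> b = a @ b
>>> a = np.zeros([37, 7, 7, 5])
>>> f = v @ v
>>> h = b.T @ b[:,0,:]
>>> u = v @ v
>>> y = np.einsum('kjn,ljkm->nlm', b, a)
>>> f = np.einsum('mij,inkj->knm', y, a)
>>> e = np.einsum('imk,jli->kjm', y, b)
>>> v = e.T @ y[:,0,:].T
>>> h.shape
(29, 7, 29)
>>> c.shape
(7, 7, 3)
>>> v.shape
(37, 7, 29)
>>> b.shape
(7, 7, 29)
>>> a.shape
(37, 7, 7, 5)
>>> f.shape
(7, 7, 29)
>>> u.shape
(29, 29)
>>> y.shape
(29, 37, 5)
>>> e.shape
(5, 7, 37)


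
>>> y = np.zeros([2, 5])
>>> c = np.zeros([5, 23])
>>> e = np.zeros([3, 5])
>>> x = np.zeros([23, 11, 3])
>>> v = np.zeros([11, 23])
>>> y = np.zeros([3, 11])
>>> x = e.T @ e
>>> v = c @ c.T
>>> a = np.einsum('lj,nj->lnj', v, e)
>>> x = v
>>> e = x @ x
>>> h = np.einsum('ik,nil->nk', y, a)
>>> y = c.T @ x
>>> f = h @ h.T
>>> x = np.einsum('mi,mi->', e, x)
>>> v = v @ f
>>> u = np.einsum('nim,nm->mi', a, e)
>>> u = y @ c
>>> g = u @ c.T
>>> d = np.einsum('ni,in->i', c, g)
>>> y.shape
(23, 5)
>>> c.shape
(5, 23)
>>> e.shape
(5, 5)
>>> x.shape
()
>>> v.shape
(5, 5)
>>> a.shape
(5, 3, 5)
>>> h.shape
(5, 11)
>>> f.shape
(5, 5)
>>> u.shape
(23, 23)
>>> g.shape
(23, 5)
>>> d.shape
(23,)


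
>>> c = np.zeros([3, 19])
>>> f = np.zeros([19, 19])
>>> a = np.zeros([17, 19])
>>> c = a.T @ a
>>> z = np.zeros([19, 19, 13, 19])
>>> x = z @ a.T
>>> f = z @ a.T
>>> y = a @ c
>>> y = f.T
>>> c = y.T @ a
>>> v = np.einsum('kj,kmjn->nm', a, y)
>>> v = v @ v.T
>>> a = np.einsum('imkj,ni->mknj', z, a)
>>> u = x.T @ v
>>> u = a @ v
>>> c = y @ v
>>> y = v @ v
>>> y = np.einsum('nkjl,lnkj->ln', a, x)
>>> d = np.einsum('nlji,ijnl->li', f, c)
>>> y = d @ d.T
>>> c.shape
(17, 13, 19, 19)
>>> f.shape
(19, 19, 13, 17)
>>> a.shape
(19, 13, 17, 19)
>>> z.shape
(19, 19, 13, 19)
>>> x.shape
(19, 19, 13, 17)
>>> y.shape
(19, 19)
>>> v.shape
(19, 19)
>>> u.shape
(19, 13, 17, 19)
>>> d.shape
(19, 17)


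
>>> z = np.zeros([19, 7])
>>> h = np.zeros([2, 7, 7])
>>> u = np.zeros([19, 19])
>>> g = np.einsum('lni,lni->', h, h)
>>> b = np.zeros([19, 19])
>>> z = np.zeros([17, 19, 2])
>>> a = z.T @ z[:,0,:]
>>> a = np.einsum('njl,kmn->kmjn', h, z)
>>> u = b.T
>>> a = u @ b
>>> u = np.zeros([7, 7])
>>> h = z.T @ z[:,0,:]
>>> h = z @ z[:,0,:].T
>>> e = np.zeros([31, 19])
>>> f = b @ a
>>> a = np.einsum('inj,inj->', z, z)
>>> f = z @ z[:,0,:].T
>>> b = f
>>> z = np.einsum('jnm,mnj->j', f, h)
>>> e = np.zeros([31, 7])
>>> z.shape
(17,)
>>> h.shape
(17, 19, 17)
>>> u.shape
(7, 7)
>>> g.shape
()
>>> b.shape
(17, 19, 17)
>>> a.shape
()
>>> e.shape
(31, 7)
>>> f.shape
(17, 19, 17)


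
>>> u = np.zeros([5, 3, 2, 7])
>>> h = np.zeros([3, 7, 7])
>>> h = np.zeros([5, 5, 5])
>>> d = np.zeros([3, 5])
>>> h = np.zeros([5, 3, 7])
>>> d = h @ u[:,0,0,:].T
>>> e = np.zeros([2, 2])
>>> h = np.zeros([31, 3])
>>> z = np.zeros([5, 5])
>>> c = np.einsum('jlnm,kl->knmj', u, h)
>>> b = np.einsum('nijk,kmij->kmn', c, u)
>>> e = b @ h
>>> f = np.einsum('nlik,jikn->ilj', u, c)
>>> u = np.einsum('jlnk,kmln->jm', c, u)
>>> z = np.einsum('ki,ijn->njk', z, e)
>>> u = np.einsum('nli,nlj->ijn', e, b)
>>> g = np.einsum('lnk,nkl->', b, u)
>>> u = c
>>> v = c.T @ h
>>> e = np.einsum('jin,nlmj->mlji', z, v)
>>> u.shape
(31, 2, 7, 5)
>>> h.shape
(31, 3)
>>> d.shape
(5, 3, 5)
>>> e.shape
(2, 7, 3, 3)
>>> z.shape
(3, 3, 5)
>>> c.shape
(31, 2, 7, 5)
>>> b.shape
(5, 3, 31)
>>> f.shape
(2, 3, 31)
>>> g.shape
()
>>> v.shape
(5, 7, 2, 3)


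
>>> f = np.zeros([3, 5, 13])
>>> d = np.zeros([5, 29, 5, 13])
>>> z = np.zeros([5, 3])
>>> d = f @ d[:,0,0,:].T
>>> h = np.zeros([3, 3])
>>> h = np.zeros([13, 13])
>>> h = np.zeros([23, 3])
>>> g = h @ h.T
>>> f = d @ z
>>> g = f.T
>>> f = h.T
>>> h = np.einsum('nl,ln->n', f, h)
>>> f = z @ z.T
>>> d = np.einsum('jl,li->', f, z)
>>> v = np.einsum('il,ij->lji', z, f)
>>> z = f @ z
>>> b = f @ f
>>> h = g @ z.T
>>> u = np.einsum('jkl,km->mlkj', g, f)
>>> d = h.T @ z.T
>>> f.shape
(5, 5)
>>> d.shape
(5, 5, 5)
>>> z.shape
(5, 3)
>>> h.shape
(3, 5, 5)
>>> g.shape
(3, 5, 3)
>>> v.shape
(3, 5, 5)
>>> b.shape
(5, 5)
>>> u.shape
(5, 3, 5, 3)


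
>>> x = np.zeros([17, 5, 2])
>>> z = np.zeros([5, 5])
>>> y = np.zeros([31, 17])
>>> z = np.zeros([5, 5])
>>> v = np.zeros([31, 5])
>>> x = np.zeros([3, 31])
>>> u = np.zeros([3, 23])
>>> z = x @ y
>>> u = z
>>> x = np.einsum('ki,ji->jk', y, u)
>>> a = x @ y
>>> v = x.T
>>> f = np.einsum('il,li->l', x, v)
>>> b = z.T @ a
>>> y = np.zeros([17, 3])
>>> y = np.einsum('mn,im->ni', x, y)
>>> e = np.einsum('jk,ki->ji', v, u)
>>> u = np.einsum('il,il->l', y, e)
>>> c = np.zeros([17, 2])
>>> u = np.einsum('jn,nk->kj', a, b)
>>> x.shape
(3, 31)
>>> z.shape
(3, 17)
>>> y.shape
(31, 17)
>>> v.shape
(31, 3)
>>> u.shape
(17, 3)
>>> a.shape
(3, 17)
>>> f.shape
(31,)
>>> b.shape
(17, 17)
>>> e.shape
(31, 17)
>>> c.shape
(17, 2)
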